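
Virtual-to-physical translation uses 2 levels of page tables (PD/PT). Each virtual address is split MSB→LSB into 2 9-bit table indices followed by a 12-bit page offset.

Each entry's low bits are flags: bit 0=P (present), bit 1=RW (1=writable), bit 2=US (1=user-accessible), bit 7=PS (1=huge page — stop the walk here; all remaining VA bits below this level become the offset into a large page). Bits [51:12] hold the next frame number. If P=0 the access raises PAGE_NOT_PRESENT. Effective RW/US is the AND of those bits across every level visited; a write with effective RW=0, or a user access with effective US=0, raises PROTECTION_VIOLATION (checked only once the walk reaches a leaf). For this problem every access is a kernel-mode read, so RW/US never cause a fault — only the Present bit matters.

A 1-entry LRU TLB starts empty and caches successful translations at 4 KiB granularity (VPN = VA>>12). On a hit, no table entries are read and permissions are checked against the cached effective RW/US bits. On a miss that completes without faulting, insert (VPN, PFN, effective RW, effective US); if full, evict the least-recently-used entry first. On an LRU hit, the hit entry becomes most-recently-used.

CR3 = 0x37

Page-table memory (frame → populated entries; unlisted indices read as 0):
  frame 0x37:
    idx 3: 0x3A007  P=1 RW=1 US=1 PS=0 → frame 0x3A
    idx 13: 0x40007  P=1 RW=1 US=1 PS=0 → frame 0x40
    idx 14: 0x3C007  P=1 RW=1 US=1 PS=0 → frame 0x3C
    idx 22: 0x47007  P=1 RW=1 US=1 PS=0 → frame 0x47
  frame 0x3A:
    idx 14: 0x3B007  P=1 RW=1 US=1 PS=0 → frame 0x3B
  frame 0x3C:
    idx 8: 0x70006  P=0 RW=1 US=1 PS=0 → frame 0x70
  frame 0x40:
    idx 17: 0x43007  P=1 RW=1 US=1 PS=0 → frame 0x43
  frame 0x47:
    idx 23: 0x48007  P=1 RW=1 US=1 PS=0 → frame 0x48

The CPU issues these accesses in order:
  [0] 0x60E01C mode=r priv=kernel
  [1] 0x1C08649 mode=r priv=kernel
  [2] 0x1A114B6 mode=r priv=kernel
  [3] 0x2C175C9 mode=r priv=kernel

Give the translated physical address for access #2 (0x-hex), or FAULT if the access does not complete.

Walk each access:
#0 VA=0x60E01C (r,kernel):
  L0: frame=0x37 idx=3 entry=0x3A007 [P=1 RW=1 US=1 PS=0]
  L1: frame=0x3A idx=14 entry=0x3B007 [P=1 RW=1 US=1 PS=0]
  → PA=0x3B01C  (2 entries read)
#1 VA=0x1C08649 (r,kernel):
  L0: frame=0x37 idx=14 entry=0x3C007 [P=1 RW=1 US=1 PS=0]
  L1: frame=0x3C idx=8 entry=0x70006 [P=0 RW=1 US=1 PS=0]
  → PAGE_NOT_PRESENT  (2 entries read)
#2 VA=0x1A114B6 (r,kernel):
  L0: frame=0x37 idx=13 entry=0x40007 [P=1 RW=1 US=1 PS=0]
  L1: frame=0x40 idx=17 entry=0x43007 [P=1 RW=1 US=1 PS=0]
  → PA=0x434B6  (2 entries read)
#3 VA=0x2C175C9 (r,kernel):
  L0: frame=0x37 idx=22 entry=0x47007 [P=1 RW=1 US=1 PS=0]
  L1: frame=0x47 idx=23 entry=0x48007 [P=1 RW=1 US=1 PS=0]
  → PA=0x485C9  (2 entries read)

Access #2 PA: 0x434B6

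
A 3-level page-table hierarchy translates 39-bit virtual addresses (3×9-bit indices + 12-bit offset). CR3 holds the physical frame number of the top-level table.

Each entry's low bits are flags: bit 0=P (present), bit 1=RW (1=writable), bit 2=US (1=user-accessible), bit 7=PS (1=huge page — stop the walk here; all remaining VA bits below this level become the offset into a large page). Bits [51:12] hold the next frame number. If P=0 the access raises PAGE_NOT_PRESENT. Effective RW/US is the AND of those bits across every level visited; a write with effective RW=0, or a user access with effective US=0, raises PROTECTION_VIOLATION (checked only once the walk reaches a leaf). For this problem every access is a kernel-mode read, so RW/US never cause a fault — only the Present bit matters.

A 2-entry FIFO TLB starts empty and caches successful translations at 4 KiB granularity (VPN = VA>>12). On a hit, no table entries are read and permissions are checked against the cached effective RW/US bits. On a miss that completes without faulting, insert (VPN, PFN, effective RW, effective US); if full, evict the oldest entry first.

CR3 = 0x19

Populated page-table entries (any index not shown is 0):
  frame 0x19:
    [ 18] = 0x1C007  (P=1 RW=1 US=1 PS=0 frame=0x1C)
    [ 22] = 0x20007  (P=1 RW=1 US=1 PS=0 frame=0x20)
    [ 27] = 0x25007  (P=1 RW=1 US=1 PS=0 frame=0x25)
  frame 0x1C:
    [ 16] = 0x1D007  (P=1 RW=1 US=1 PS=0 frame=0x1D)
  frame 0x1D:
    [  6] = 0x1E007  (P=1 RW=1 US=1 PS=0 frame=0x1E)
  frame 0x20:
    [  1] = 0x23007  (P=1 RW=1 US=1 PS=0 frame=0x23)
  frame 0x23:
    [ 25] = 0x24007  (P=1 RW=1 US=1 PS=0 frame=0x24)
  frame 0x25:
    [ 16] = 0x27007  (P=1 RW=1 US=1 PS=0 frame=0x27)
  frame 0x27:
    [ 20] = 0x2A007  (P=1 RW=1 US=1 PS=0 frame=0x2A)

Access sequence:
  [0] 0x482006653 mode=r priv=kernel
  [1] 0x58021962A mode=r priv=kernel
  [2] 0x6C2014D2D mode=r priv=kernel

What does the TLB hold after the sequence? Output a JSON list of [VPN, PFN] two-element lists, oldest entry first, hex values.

Trace:
#0 VA=0x482006653 (r,kernel):
  L0 @0x19[18] → 0x1C007  P=1,RW=1,US=1,PS=0
  L1 @0x1C[16] → 0x1D007  P=1,RW=1,US=1,PS=0
  L2 @0x1D[6] → 0x1E007  P=1,RW=1,US=1,PS=0
  ⇒ phys 0x1E653  [3 reads]
#1 VA=0x58021962A (r,kernel):
  L0 @0x19[22] → 0x20007  P=1,RW=1,US=1,PS=0
  L1 @0x20[1] → 0x23007  P=1,RW=1,US=1,PS=0
  L2 @0x23[25] → 0x24007  P=1,RW=1,US=1,PS=0
  ⇒ phys 0x2462A  [3 reads]
#2 VA=0x6C2014D2D (r,kernel):
  L0 @0x19[27] → 0x25007  P=1,RW=1,US=1,PS=0
  L1 @0x25[16] → 0x27007  P=1,RW=1,US=1,PS=0
  L2 @0x27[20] → 0x2A007  P=1,RW=1,US=1,PS=0
  ⇒ phys 0x2AD2D  [3 reads]

TLB: [["0x580219", "0x24"], ["0x6C2014", "0x2A"]]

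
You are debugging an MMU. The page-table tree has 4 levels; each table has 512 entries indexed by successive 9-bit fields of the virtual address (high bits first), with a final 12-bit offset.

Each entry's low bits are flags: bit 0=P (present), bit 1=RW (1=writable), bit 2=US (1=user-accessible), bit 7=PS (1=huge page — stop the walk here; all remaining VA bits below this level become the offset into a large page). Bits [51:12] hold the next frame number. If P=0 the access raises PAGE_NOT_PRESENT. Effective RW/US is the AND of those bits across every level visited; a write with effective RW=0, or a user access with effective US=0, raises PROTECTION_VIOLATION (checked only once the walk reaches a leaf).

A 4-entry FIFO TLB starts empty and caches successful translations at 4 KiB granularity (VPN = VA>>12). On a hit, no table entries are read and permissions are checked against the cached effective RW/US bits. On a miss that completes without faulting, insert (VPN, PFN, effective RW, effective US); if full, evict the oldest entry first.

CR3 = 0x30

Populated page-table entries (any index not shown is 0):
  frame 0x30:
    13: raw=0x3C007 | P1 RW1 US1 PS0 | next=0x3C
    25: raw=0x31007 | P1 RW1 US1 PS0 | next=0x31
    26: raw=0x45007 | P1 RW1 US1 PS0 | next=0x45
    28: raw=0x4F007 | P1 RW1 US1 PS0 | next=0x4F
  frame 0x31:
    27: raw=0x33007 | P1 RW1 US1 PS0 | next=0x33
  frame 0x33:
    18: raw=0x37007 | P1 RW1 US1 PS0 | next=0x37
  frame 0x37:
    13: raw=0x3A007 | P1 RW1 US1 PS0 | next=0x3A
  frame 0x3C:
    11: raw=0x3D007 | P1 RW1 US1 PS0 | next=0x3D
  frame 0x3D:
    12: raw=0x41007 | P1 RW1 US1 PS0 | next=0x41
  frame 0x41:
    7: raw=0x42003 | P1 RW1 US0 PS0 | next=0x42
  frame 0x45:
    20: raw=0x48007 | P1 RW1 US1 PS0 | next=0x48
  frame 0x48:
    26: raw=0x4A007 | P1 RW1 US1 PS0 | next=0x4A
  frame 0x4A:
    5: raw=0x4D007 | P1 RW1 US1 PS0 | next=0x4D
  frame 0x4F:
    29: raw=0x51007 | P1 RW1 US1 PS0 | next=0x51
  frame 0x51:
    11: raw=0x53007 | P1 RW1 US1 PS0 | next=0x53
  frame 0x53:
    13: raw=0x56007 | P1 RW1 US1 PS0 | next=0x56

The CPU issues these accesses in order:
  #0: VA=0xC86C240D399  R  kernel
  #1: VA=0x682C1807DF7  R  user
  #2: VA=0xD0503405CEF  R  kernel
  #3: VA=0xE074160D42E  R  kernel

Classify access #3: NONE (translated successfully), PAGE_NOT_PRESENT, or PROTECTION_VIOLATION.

Walk each access:
#0 VA=0xC86C240D399 (r,kernel):
  L0: frame=0x30 idx=25 entry=0x31007 [P=1 RW=1 US=1 PS=0]
  L1: frame=0x31 idx=27 entry=0x33007 [P=1 RW=1 US=1 PS=0]
  L2: frame=0x33 idx=18 entry=0x37007 [P=1 RW=1 US=1 PS=0]
  L3: frame=0x37 idx=13 entry=0x3A007 [P=1 RW=1 US=1 PS=0]
  ✓ 0x3A399  — 4 lookups
#1 VA=0x682C1807DF7 (r,user):
  L0: frame=0x30 idx=13 entry=0x3C007 [P=1 RW=1 US=1 PS=0]
  L1: frame=0x3C idx=11 entry=0x3D007 [P=1 RW=1 US=1 PS=0]
  L2: frame=0x3D idx=12 entry=0x41007 [P=1 RW=1 US=1 PS=0]
  L3: frame=0x41 idx=7 entry=0x42003 [P=1 RW=1 US=0 PS=0]
  ✗ PROTECTION_VIOLATION  [4 reads]
#2 VA=0xD0503405CEF (r,kernel):
  L0: frame=0x30 idx=26 entry=0x45007 [P=1 RW=1 US=1 PS=0]
  L1: frame=0x45 idx=20 entry=0x48007 [P=1 RW=1 US=1 PS=0]
  L2: frame=0x48 idx=26 entry=0x4A007 [P=1 RW=1 US=1 PS=0]
  L3: frame=0x4A idx=5 entry=0x4D007 [P=1 RW=1 US=1 PS=0]
  ✓ 0x4DCEF  — 4 lookups
#3 VA=0xE074160D42E (r,kernel):
  L0: frame=0x30 idx=28 entry=0x4F007 [P=1 RW=1 US=1 PS=0]
  L1: frame=0x4F idx=29 entry=0x51007 [P=1 RW=1 US=1 PS=0]
  L2: frame=0x51 idx=11 entry=0x53007 [P=1 RW=1 US=1 PS=0]
  L3: frame=0x53 idx=13 entry=0x56007 [P=1 RW=1 US=1 PS=0]
  ✓ 0x5642E  — 4 lookups

Access #3 fault: NONE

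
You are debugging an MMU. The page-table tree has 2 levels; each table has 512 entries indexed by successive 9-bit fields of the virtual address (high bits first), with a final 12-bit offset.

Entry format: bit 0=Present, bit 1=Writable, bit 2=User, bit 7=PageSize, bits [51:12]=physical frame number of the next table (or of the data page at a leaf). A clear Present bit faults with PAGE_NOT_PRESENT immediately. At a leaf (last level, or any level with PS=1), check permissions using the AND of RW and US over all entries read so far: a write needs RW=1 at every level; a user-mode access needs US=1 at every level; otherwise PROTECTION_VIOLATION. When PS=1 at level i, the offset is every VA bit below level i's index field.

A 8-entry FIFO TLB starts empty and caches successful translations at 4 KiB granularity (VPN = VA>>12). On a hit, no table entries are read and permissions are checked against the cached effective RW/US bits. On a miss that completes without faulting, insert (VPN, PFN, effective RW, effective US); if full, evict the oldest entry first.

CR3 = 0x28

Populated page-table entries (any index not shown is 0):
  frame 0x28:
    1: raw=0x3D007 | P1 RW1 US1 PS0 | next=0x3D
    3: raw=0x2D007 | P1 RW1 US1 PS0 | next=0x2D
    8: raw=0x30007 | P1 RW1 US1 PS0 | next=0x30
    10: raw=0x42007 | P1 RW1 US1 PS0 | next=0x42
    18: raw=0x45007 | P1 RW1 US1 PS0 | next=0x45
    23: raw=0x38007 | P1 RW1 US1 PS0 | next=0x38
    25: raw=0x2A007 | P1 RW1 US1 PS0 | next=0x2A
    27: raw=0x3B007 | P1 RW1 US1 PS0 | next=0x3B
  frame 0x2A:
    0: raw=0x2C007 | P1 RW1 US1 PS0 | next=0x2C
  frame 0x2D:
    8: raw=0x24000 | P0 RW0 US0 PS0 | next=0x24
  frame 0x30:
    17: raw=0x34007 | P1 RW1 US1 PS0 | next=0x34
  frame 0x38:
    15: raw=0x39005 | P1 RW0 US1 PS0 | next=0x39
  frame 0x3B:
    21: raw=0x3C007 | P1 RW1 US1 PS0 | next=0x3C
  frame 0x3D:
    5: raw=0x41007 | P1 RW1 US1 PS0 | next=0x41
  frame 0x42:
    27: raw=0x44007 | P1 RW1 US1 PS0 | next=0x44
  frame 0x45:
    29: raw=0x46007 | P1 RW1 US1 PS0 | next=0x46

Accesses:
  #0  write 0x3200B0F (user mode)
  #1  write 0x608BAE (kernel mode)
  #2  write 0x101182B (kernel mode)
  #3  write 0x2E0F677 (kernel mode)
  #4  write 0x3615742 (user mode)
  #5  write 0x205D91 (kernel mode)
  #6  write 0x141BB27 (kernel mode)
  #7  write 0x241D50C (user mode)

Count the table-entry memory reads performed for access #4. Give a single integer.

Per-access translation:
#0 VA=0x3200B0F (w,user):
  L0: frame=0x28 idx=25 entry=0x2A007 [P=1 RW=1 US=1 PS=0]
  L1: frame=0x2A idx=0 entry=0x2C007 [P=1 RW=1 US=1 PS=0]
  ⇒ phys 0x2CB0F  [2 reads]
#1 VA=0x608BAE (w,kernel):
  L0: frame=0x28 idx=3 entry=0x2D007 [P=1 RW=1 US=1 PS=0]
  L1: frame=0x2D idx=8 entry=0x24000 [P=0 RW=0 US=0 PS=0]
  ✗ PAGE_NOT_PRESENT  [2 reads]
#2 VA=0x101182B (w,kernel):
  L0: frame=0x28 idx=8 entry=0x30007 [P=1 RW=1 US=1 PS=0]
  L1: frame=0x30 idx=17 entry=0x34007 [P=1 RW=1 US=1 PS=0]
  ⇒ phys 0x3482B  [2 reads]
#3 VA=0x2E0F677 (w,kernel):
  L0: frame=0x28 idx=23 entry=0x38007 [P=1 RW=1 US=1 PS=0]
  L1: frame=0x38 idx=15 entry=0x39005 [P=1 RW=0 US=1 PS=0]
  ✗ PROTECTION_VIOLATION  [2 reads]
#4 VA=0x3615742 (w,user):
  L0: frame=0x28 idx=27 entry=0x3B007 [P=1 RW=1 US=1 PS=0]
  L1: frame=0x3B idx=21 entry=0x3C007 [P=1 RW=1 US=1 PS=0]
  ⇒ phys 0x3C742  [2 reads]
#5 VA=0x205D91 (w,kernel):
  L0: frame=0x28 idx=1 entry=0x3D007 [P=1 RW=1 US=1 PS=0]
  L1: frame=0x3D idx=5 entry=0x41007 [P=1 RW=1 US=1 PS=0]
  ⇒ phys 0x41D91  [2 reads]
#6 VA=0x141BB27 (w,kernel):
  L0: frame=0x28 idx=10 entry=0x42007 [P=1 RW=1 US=1 PS=0]
  L1: frame=0x42 idx=27 entry=0x44007 [P=1 RW=1 US=1 PS=0]
  ⇒ phys 0x44B27  [2 reads]
#7 VA=0x241D50C (w,user):
  L0: frame=0x28 idx=18 entry=0x45007 [P=1 RW=1 US=1 PS=0]
  L1: frame=0x45 idx=29 entry=0x46007 [P=1 RW=1 US=1 PS=0]
  ⇒ phys 0x4650C  [2 reads]

Entries read for #4: 2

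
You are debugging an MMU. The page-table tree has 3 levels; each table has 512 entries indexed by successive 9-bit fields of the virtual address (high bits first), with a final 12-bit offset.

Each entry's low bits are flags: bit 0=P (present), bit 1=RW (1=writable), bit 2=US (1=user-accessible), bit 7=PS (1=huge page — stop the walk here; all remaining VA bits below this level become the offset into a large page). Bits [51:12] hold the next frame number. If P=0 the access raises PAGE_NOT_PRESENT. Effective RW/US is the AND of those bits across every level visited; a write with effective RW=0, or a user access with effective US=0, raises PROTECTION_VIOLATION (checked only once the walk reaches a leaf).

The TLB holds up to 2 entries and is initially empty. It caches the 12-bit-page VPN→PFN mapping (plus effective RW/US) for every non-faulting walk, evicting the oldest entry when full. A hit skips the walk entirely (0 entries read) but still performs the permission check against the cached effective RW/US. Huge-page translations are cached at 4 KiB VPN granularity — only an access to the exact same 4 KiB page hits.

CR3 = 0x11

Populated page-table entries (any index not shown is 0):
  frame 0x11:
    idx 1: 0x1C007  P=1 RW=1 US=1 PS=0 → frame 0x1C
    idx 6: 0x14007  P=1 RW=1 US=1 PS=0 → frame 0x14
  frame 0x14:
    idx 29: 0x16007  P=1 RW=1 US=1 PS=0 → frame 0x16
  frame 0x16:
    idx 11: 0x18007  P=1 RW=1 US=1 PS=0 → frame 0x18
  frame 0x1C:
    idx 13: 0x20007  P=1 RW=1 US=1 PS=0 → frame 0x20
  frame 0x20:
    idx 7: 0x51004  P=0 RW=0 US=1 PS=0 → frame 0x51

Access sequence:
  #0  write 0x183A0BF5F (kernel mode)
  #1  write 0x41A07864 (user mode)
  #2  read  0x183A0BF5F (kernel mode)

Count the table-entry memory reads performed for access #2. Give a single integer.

Per-access translation:
#0 VA=0x183A0BF5F (w,kernel):
  L0 @0x11[6] → 0x14007  P=1,RW=1,US=1,PS=0
  L1 @0x14[29] → 0x16007  P=1,RW=1,US=1,PS=0
  L2 @0x16[11] → 0x18007  P=1,RW=1,US=1,PS=0
  ✓ 0x18F5F  — 3 lookups
#1 VA=0x41A07864 (w,user):
  L0 @0x11[1] → 0x1C007  P=1,RW=1,US=1,PS=0
  L1 @0x1C[13] → 0x20007  P=1,RW=1,US=1,PS=0
  L2 @0x20[7] → 0x51004  P=0,RW=0,US=1,PS=0
  → PAGE_NOT_PRESENT  (3 entries read)
#2 VA=0x183A0BF5F (r,kernel):
  TLB hit vpn=0x183A0B → PA=0x18F5F

Entries read for #2: 0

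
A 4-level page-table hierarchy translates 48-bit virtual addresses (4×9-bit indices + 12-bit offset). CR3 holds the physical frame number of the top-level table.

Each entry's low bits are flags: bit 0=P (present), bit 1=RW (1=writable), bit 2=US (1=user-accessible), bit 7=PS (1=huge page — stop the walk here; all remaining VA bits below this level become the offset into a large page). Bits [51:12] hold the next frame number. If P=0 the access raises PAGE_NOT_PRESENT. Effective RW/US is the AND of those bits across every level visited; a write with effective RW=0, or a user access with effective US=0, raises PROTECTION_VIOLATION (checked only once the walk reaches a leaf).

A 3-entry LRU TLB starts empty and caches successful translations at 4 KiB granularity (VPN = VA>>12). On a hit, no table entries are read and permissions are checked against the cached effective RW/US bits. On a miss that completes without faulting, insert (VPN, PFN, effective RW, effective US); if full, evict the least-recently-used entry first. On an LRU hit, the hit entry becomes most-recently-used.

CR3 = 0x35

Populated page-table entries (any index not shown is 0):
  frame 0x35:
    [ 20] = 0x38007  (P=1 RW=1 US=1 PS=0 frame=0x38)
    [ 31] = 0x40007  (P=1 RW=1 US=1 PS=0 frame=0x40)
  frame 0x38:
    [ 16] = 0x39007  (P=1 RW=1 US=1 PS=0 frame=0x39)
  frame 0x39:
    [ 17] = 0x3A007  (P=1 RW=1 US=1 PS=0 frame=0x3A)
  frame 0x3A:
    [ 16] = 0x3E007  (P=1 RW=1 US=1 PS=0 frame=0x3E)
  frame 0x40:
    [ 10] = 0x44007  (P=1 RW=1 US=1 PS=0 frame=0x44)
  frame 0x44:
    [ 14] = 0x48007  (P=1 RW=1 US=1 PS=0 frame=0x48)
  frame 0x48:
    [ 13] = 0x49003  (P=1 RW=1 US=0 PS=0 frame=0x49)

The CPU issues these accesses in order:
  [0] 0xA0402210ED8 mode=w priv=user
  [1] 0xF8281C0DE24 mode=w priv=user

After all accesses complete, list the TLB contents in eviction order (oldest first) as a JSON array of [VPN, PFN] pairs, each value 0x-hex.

Trace:
#0 VA=0xA0402210ED8 (w,user):
  lvl0: tbl 0x35, slot 20 ⇒ 0x38007 (P1/RW1/US1/PS0)
  lvl1: tbl 0x38, slot 16 ⇒ 0x39007 (P1/RW1/US1/PS0)
  lvl2: tbl 0x39, slot 17 ⇒ 0x3A007 (P1/RW1/US1/PS0)
  lvl3: tbl 0x3A, slot 16 ⇒ 0x3E007 (P1/RW1/US1/PS0)
  ⇒ phys 0x3EED8  [4 reads]
#1 VA=0xF8281C0DE24 (w,user):
  lvl0: tbl 0x35, slot 31 ⇒ 0x40007 (P1/RW1/US1/PS0)
  lvl1: tbl 0x40, slot 10 ⇒ 0x44007 (P1/RW1/US1/PS0)
  lvl2: tbl 0x44, slot 14 ⇒ 0x48007 (P1/RW1/US1/PS0)
  lvl3: tbl 0x48, slot 13 ⇒ 0x49003 (P1/RW1/US0/PS0)
  ⇒ fault: PROTECTION_VIOLATION  — 4 lookups

TLB: [["0xA0402210", "0x3E"]]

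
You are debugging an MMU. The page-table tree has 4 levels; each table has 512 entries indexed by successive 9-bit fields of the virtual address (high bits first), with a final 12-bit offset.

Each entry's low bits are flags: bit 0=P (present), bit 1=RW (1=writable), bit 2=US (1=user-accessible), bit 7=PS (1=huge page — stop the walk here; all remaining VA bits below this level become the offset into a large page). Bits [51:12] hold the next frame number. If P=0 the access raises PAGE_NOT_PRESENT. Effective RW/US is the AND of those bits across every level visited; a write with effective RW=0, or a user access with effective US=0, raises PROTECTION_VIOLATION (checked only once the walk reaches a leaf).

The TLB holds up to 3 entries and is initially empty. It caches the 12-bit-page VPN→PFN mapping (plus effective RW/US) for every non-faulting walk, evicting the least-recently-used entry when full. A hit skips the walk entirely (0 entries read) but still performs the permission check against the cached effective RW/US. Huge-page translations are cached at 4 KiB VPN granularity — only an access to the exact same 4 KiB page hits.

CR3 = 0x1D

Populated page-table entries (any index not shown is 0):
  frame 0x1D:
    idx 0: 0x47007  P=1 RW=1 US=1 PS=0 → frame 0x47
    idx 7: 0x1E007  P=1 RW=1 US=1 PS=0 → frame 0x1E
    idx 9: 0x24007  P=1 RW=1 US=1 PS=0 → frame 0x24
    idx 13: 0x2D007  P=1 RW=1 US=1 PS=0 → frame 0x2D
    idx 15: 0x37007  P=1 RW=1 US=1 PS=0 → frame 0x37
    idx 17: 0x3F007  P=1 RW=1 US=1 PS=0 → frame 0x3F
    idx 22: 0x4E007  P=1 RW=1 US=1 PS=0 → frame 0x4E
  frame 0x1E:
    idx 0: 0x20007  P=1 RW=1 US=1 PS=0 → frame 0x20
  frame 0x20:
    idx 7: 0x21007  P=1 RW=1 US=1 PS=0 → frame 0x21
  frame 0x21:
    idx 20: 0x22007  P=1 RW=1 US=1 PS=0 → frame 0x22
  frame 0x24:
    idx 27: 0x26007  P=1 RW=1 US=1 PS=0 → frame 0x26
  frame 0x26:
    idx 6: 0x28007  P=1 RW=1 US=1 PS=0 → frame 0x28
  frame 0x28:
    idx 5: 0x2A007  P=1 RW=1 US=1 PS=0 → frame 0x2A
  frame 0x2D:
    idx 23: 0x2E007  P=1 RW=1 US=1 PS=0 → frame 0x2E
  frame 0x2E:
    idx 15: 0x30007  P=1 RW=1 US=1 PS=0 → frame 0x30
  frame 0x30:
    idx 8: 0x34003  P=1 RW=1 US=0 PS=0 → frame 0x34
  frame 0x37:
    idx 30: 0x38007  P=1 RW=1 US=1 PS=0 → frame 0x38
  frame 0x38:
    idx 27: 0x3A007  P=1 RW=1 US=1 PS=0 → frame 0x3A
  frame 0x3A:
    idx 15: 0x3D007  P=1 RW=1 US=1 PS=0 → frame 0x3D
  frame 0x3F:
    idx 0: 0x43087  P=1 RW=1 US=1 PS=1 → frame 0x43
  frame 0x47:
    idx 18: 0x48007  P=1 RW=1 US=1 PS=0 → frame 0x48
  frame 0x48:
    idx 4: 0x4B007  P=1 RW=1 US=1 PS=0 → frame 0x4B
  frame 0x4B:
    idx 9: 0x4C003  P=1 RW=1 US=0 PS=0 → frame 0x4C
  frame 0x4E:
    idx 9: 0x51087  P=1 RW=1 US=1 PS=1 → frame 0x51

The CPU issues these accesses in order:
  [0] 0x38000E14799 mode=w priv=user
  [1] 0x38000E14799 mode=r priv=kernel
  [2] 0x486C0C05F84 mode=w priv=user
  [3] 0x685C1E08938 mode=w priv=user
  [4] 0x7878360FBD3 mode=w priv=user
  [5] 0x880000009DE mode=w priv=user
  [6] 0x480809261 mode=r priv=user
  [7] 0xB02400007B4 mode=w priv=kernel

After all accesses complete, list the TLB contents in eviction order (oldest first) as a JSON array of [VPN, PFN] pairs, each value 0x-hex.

Walk each access:
#0 VA=0x38000E14799 (w,user):
  [0] read 0x1D idx=7: raw=0x1E007 flags P=1 W=1 U=1 S=0
  [1] read 0x1E idx=0: raw=0x20007 flags P=1 W=1 U=1 S=0
  [2] read 0x20 idx=7: raw=0x21007 flags P=1 W=1 U=1 S=0
  [3] read 0x21 idx=20: raw=0x22007 flags P=1 W=1 U=1 S=0
  → PA=0x22799  (4 entries read)
#1 VA=0x38000E14799 (r,kernel):
  TLB hit vpn=0x38000E14 → PA=0x22799
#2 VA=0x486C0C05F84 (w,user):
  [0] read 0x1D idx=9: raw=0x24007 flags P=1 W=1 U=1 S=0
  [1] read 0x24 idx=27: raw=0x26007 flags P=1 W=1 U=1 S=0
  [2] read 0x26 idx=6: raw=0x28007 flags P=1 W=1 U=1 S=0
  [3] read 0x28 idx=5: raw=0x2A007 flags P=1 W=1 U=1 S=0
  → PA=0x2AF84  (4 entries read)
#3 VA=0x685C1E08938 (w,user):
  [0] read 0x1D idx=13: raw=0x2D007 flags P=1 W=1 U=1 S=0
  [1] read 0x2D idx=23: raw=0x2E007 flags P=1 W=1 U=1 S=0
  [2] read 0x2E idx=15: raw=0x30007 flags P=1 W=1 U=1 S=0
  [3] read 0x30 idx=8: raw=0x34003 flags P=1 W=1 U=0 S=0
  → PROTECTION_VIOLATION  (4 entries read)
#4 VA=0x7878360FBD3 (w,user):
  [0] read 0x1D idx=15: raw=0x37007 flags P=1 W=1 U=1 S=0
  [1] read 0x37 idx=30: raw=0x38007 flags P=1 W=1 U=1 S=0
  [2] read 0x38 idx=27: raw=0x3A007 flags P=1 W=1 U=1 S=0
  [3] read 0x3A idx=15: raw=0x3D007 flags P=1 W=1 U=1 S=0
  → PA=0x3DBD3  (4 entries read)
#5 VA=0x880000009DE (w,user):
  [0] read 0x1D idx=17: raw=0x3F007 flags P=1 W=1 U=1 S=0
  [1] read 0x3F idx=0: raw=0x43087 flags P=1 W=1 U=1 S=1
  → PA=0x439DE (huge @L1)  (2 entries read)
#6 VA=0x480809261 (r,user):
  [0] read 0x1D idx=0: raw=0x47007 flags P=1 W=1 U=1 S=0
  [1] read 0x47 idx=18: raw=0x48007 flags P=1 W=1 U=1 S=0
  [2] read 0x48 idx=4: raw=0x4B007 flags P=1 W=1 U=1 S=0
  [3] read 0x4B idx=9: raw=0x4C003 flags P=1 W=1 U=0 S=0
  → PROTECTION_VIOLATION  (4 entries read)
#7 VA=0xB02400007B4 (w,kernel):
  [0] read 0x1D idx=22: raw=0x4E007 flags P=1 W=1 U=1 S=0
  [1] read 0x4E idx=9: raw=0x51087 flags P=1 W=1 U=1 S=1
  → PA=0x517B4 (huge @L1)  (2 entries read)

TLB: [["0x7878360F", "0x3D"], ["0x88000000", "0x43"], ["0xB0240000", "0x51"]]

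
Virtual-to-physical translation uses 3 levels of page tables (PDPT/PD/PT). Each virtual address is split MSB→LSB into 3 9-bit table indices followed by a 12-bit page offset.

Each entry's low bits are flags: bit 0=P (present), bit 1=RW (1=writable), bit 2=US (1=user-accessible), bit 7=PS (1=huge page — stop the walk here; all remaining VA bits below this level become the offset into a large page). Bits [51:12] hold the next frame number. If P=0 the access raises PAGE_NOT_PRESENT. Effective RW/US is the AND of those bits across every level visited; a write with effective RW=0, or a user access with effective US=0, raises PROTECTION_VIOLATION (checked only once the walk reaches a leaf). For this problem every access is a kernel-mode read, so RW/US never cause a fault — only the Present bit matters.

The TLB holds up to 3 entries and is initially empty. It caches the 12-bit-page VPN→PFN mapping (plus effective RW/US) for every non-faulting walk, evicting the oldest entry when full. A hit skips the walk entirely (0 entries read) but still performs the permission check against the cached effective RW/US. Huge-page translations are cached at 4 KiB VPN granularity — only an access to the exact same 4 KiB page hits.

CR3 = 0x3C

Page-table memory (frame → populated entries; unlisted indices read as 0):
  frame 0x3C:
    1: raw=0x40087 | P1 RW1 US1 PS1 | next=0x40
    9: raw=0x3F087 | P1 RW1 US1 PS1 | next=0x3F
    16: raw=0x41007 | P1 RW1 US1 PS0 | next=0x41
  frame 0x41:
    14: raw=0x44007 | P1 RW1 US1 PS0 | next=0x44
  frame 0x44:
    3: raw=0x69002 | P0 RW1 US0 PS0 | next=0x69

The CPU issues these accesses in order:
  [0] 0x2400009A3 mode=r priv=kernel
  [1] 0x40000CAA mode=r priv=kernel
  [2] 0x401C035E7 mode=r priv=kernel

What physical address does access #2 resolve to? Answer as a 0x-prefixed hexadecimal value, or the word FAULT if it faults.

Walk each access:
#0 VA=0x2400009A3 (r,kernel):
  L0: frame=0x3C idx=9 entry=0x3F087 [P=1 RW=1 US=1 PS=1]
  ✓ 0x3F9A3 (huge @L0)  — 1 lookups
#1 VA=0x40000CAA (r,kernel):
  L0: frame=0x3C idx=1 entry=0x40087 [P=1 RW=1 US=1 PS=1]
  ✓ 0x40CAA (huge @L0)  — 1 lookups
#2 VA=0x401C035E7 (r,kernel):
  L0: frame=0x3C idx=16 entry=0x41007 [P=1 RW=1 US=1 PS=0]
  L1: frame=0x41 idx=14 entry=0x44007 [P=1 RW=1 US=1 PS=0]
  L2: frame=0x44 idx=3 entry=0x69002 [P=0 RW=1 US=0 PS=0]
  ⇒ fault: PAGE_NOT_PRESENT  — 3 lookups

Access #2 PA: FAULT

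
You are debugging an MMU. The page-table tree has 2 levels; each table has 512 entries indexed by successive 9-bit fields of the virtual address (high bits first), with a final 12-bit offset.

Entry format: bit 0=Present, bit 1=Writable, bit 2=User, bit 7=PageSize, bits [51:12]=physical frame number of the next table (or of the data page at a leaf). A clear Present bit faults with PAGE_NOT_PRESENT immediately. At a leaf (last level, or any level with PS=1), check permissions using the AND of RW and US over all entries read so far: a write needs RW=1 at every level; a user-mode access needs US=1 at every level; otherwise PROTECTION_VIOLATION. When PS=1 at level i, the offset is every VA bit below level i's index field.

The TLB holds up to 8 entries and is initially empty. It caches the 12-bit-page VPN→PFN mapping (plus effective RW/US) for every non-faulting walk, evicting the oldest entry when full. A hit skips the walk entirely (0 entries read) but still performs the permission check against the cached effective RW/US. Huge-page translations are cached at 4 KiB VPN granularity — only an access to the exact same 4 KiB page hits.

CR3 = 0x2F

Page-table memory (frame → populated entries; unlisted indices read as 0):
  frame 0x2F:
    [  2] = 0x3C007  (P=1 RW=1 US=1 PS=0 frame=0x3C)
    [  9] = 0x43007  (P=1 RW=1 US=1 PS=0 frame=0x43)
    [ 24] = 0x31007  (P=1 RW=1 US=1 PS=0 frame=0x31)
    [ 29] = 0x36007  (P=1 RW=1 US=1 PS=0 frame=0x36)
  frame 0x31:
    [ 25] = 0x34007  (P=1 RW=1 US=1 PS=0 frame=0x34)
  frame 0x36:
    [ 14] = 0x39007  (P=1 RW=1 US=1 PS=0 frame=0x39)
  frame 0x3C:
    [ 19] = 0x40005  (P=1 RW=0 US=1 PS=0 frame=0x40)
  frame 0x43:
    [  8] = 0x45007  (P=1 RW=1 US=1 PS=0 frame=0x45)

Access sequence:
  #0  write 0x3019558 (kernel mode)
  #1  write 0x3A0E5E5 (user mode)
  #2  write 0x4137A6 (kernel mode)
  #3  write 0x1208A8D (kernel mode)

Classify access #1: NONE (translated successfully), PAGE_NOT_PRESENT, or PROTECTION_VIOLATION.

Walk each access:
#0 VA=0x3019558 (w,kernel):
  [0] read 0x2F idx=24: raw=0x31007 flags P=1 W=1 U=1 S=0
  [1] read 0x31 idx=25: raw=0x34007 flags P=1 W=1 U=1 S=0
  ✓ 0x34558  — 2 lookups
#1 VA=0x3A0E5E5 (w,user):
  [0] read 0x2F idx=29: raw=0x36007 flags P=1 W=1 U=1 S=0
  [1] read 0x36 idx=14: raw=0x39007 flags P=1 W=1 U=1 S=0
  ✓ 0x395E5  — 2 lookups
#2 VA=0x4137A6 (w,kernel):
  [0] read 0x2F idx=2: raw=0x3C007 flags P=1 W=1 U=1 S=0
  [1] read 0x3C idx=19: raw=0x40005 flags P=1 W=0 U=1 S=0
  ⇒ fault: PROTECTION_VIOLATION  — 2 lookups
#3 VA=0x1208A8D (w,kernel):
  [0] read 0x2F idx=9: raw=0x43007 flags P=1 W=1 U=1 S=0
  [1] read 0x43 idx=8: raw=0x45007 flags P=1 W=1 U=1 S=0
  ✓ 0x45A8D  — 2 lookups

Access #1 fault: NONE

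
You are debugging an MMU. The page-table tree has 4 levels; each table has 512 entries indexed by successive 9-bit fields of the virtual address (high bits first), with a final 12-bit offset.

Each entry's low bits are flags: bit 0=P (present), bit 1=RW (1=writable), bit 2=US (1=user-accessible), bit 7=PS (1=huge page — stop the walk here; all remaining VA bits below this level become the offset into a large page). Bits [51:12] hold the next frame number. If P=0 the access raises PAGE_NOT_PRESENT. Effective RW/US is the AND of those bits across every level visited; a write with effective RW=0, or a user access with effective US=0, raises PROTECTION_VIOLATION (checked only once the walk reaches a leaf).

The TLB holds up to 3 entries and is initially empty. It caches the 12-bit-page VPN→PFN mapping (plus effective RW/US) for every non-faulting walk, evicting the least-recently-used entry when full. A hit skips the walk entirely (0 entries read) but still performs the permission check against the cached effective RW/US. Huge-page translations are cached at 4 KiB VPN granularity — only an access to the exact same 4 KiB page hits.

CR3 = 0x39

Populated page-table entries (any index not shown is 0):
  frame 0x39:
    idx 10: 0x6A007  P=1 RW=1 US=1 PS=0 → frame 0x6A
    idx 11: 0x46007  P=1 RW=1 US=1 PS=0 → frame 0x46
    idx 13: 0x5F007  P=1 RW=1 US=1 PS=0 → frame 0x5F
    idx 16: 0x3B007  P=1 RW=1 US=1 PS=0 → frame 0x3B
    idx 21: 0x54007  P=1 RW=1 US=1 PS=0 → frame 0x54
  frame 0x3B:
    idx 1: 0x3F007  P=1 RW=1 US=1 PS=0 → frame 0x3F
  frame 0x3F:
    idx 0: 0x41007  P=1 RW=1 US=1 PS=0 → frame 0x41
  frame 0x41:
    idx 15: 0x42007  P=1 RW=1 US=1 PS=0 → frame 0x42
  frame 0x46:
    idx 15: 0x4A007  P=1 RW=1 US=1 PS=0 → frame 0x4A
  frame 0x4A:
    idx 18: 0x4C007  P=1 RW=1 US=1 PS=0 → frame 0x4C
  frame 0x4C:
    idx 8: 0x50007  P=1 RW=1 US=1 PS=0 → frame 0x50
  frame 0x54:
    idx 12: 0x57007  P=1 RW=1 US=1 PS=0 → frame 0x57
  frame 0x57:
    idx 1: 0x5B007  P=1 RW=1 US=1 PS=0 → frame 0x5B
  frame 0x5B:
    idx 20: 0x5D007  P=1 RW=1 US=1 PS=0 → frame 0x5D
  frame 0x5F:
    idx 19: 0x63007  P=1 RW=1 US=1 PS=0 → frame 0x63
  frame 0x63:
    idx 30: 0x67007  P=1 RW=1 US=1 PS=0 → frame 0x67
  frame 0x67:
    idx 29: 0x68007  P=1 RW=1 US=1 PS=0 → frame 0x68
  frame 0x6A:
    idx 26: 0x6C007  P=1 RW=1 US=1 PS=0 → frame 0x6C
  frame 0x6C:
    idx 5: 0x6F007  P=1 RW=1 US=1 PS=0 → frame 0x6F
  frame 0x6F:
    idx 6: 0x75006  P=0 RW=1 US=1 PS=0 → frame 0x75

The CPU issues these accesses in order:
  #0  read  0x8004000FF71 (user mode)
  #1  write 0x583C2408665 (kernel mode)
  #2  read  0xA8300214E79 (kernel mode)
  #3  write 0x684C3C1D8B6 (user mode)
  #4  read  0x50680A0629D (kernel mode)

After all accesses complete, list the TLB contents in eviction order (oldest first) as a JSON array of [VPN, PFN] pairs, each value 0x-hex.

Trace:
#0 VA=0x8004000FF71 (r,user):
  lvl0: tbl 0x39, slot 16 ⇒ 0x3B007 (P1/RW1/US1/PS0)
  lvl1: tbl 0x3B, slot 1 ⇒ 0x3F007 (P1/RW1/US1/PS0)
  lvl2: tbl 0x3F, slot 0 ⇒ 0x41007 (P1/RW1/US1/PS0)
  lvl3: tbl 0x41, slot 15 ⇒ 0x42007 (P1/RW1/US1/PS0)
  → PA=0x42F71  (4 entries read)
#1 VA=0x583C2408665 (w,kernel):
  lvl0: tbl 0x39, slot 11 ⇒ 0x46007 (P1/RW1/US1/PS0)
  lvl1: tbl 0x46, slot 15 ⇒ 0x4A007 (P1/RW1/US1/PS0)
  lvl2: tbl 0x4A, slot 18 ⇒ 0x4C007 (P1/RW1/US1/PS0)
  lvl3: tbl 0x4C, slot 8 ⇒ 0x50007 (P1/RW1/US1/PS0)
  → PA=0x50665  (4 entries read)
#2 VA=0xA8300214E79 (r,kernel):
  lvl0: tbl 0x39, slot 21 ⇒ 0x54007 (P1/RW1/US1/PS0)
  lvl1: tbl 0x54, slot 12 ⇒ 0x57007 (P1/RW1/US1/PS0)
  lvl2: tbl 0x57, slot 1 ⇒ 0x5B007 (P1/RW1/US1/PS0)
  lvl3: tbl 0x5B, slot 20 ⇒ 0x5D007 (P1/RW1/US1/PS0)
  → PA=0x5DE79  (4 entries read)
#3 VA=0x684C3C1D8B6 (w,user):
  lvl0: tbl 0x39, slot 13 ⇒ 0x5F007 (P1/RW1/US1/PS0)
  lvl1: tbl 0x5F, slot 19 ⇒ 0x63007 (P1/RW1/US1/PS0)
  lvl2: tbl 0x63, slot 30 ⇒ 0x67007 (P1/RW1/US1/PS0)
  lvl3: tbl 0x67, slot 29 ⇒ 0x68007 (P1/RW1/US1/PS0)
  → PA=0x688B6  (4 entries read)
#4 VA=0x50680A0629D (r,kernel):
  lvl0: tbl 0x39, slot 10 ⇒ 0x6A007 (P1/RW1/US1/PS0)
  lvl1: tbl 0x6A, slot 26 ⇒ 0x6C007 (P1/RW1/US1/PS0)
  lvl2: tbl 0x6C, slot 5 ⇒ 0x6F007 (P1/RW1/US1/PS0)
  lvl3: tbl 0x6F, slot 6 ⇒ 0x75006 (P0/RW1/US1/PS0)
  ⇒ fault: PAGE_NOT_PRESENT  — 4 lookups

TLB: [["0x583C2408", "0x50"], ["0xA8300214", "0x5D"], ["0x684C3C1D", "0x68"]]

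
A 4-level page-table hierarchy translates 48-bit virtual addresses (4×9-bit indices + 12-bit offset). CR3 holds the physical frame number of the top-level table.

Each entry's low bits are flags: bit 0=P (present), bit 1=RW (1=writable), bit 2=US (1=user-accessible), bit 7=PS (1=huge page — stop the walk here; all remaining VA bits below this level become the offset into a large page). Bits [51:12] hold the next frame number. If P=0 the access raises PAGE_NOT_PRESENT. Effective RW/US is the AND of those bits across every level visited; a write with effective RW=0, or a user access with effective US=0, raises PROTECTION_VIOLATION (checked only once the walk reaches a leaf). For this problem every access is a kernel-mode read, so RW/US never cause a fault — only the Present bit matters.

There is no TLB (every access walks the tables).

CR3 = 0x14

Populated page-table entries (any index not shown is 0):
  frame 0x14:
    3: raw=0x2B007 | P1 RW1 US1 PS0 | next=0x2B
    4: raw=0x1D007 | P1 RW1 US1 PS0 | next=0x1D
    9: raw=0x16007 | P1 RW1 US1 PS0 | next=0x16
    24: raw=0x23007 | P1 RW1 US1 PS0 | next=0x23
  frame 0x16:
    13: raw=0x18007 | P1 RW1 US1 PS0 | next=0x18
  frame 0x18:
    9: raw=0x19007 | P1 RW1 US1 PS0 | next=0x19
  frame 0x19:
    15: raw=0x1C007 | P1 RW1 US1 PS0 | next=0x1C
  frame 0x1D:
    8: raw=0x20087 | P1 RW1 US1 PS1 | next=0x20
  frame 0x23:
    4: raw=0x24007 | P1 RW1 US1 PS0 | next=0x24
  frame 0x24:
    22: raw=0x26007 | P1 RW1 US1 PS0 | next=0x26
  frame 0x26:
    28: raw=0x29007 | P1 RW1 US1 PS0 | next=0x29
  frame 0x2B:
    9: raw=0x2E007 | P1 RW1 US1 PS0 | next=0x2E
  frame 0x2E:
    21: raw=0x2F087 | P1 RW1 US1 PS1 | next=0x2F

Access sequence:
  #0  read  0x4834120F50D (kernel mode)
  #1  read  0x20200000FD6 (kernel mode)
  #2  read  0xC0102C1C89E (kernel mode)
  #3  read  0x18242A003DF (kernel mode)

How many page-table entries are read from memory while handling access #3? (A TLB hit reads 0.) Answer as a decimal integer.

Walk each access:
#0 VA=0x4834120F50D (r,kernel):
  [0] read 0x14 idx=9: raw=0x16007 flags P=1 W=1 U=1 S=0
  [1] read 0x16 idx=13: raw=0x18007 flags P=1 W=1 U=1 S=0
  [2] read 0x18 idx=9: raw=0x19007 flags P=1 W=1 U=1 S=0
  [3] read 0x19 idx=15: raw=0x1C007 flags P=1 W=1 U=1 S=0
  ✓ 0x1C50D  — 4 lookups
#1 VA=0x20200000FD6 (r,kernel):
  [0] read 0x14 idx=4: raw=0x1D007 flags P=1 W=1 U=1 S=0
  [1] read 0x1D idx=8: raw=0x20087 flags P=1 W=1 U=1 S=1
  ✓ 0x20FD6 (huge @L1)  — 2 lookups
#2 VA=0xC0102C1C89E (r,kernel):
  [0] read 0x14 idx=24: raw=0x23007 flags P=1 W=1 U=1 S=0
  [1] read 0x23 idx=4: raw=0x24007 flags P=1 W=1 U=1 S=0
  [2] read 0x24 idx=22: raw=0x26007 flags P=1 W=1 U=1 S=0
  [3] read 0x26 idx=28: raw=0x29007 flags P=1 W=1 U=1 S=0
  ✓ 0x2989E  — 4 lookups
#3 VA=0x18242A003DF (r,kernel):
  [0] read 0x14 idx=3: raw=0x2B007 flags P=1 W=1 U=1 S=0
  [1] read 0x2B idx=9: raw=0x2E007 flags P=1 W=1 U=1 S=0
  [2] read 0x2E idx=21: raw=0x2F087 flags P=1 W=1 U=1 S=1
  ✓ 0x2F3DF (huge @L2)  — 3 lookups

Entries read for #3: 3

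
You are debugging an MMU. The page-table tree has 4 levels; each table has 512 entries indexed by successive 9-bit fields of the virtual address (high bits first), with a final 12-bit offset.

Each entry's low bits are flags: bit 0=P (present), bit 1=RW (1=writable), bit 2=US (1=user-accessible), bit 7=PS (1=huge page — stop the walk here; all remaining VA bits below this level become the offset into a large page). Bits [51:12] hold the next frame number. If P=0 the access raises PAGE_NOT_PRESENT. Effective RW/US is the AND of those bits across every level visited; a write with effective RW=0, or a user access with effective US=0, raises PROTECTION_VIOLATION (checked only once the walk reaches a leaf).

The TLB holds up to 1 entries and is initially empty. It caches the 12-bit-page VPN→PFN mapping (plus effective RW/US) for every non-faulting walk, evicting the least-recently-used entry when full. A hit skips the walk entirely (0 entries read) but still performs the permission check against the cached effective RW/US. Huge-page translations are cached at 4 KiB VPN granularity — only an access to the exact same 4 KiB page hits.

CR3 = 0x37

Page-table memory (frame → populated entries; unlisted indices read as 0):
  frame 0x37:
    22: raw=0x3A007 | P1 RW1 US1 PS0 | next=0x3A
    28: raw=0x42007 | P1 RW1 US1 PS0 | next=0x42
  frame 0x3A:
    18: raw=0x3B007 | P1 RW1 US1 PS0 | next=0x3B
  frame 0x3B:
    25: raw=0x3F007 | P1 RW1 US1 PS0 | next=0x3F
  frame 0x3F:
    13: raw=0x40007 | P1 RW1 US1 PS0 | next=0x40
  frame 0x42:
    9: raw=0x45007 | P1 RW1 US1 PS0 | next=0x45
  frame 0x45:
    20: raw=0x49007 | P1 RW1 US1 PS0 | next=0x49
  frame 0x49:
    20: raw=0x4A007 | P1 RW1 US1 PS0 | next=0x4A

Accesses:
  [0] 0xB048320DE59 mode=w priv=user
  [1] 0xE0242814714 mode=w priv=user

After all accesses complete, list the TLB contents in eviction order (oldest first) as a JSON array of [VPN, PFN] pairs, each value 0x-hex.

Walk each access:
#0 VA=0xB048320DE59 (w,user):
  L0: frame=0x37 idx=22 entry=0x3A007 [P=1 RW=1 US=1 PS=0]
  L1: frame=0x3A idx=18 entry=0x3B007 [P=1 RW=1 US=1 PS=0]
  L2: frame=0x3B idx=25 entry=0x3F007 [P=1 RW=1 US=1 PS=0]
  L3: frame=0x3F idx=13 entry=0x40007 [P=1 RW=1 US=1 PS=0]
  ⇒ phys 0x40E59  [4 reads]
#1 VA=0xE0242814714 (w,user):
  L0: frame=0x37 idx=28 entry=0x42007 [P=1 RW=1 US=1 PS=0]
  L1: frame=0x42 idx=9 entry=0x45007 [P=1 RW=1 US=1 PS=0]
  L2: frame=0x45 idx=20 entry=0x49007 [P=1 RW=1 US=1 PS=0]
  L3: frame=0x49 idx=20 entry=0x4A007 [P=1 RW=1 US=1 PS=0]
  ⇒ phys 0x4A714  [4 reads]

TLB: [["0xE0242814", "0x4A"]]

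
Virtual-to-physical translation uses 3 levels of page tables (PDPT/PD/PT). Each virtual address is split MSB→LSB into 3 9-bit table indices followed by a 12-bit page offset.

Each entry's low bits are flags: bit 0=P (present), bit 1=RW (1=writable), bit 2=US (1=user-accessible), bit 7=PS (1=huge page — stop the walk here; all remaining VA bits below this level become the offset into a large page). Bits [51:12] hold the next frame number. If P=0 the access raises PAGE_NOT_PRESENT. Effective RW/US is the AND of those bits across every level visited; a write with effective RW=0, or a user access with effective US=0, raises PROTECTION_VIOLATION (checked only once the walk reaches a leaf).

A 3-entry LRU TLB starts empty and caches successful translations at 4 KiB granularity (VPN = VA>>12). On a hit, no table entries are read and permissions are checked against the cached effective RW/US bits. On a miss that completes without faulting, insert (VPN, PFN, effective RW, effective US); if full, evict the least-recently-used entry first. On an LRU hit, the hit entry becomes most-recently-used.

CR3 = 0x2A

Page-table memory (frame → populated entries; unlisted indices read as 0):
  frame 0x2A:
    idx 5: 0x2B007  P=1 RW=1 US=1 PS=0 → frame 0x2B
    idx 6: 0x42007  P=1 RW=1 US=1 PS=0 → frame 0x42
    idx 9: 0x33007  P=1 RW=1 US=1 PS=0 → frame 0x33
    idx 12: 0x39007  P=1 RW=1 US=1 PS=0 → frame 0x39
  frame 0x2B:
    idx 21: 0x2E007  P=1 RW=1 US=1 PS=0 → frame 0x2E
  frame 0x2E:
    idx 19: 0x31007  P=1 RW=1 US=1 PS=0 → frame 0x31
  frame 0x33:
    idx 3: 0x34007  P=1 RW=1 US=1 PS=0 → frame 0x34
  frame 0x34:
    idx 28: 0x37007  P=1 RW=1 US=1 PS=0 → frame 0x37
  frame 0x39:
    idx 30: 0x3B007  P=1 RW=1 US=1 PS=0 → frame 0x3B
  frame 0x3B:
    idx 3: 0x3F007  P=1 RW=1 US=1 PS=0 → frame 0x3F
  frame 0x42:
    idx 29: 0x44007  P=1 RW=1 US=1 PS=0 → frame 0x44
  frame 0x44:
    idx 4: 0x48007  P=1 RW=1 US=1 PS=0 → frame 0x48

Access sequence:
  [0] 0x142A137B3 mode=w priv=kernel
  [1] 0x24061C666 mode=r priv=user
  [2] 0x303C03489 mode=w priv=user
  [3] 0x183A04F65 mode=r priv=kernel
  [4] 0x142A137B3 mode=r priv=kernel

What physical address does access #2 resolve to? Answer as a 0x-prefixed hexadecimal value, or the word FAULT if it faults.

Trace:
#0 VA=0x142A137B3 (w,kernel):
  L0: frame=0x2A idx=5 entry=0x2B007 [P=1 RW=1 US=1 PS=0]
  L1: frame=0x2B idx=21 entry=0x2E007 [P=1 RW=1 US=1 PS=0]
  L2: frame=0x2E idx=19 entry=0x31007 [P=1 RW=1 US=1 PS=0]
  → PA=0x317B3  (3 entries read)
#1 VA=0x24061C666 (r,user):
  L0: frame=0x2A idx=9 entry=0x33007 [P=1 RW=1 US=1 PS=0]
  L1: frame=0x33 idx=3 entry=0x34007 [P=1 RW=1 US=1 PS=0]
  L2: frame=0x34 idx=28 entry=0x37007 [P=1 RW=1 US=1 PS=0]
  → PA=0x37666  (3 entries read)
#2 VA=0x303C03489 (w,user):
  L0: frame=0x2A idx=12 entry=0x39007 [P=1 RW=1 US=1 PS=0]
  L1: frame=0x39 idx=30 entry=0x3B007 [P=1 RW=1 US=1 PS=0]
  L2: frame=0x3B idx=3 entry=0x3F007 [P=1 RW=1 US=1 PS=0]
  → PA=0x3F489  (3 entries read)
#3 VA=0x183A04F65 (r,kernel):
  L0: frame=0x2A idx=6 entry=0x42007 [P=1 RW=1 US=1 PS=0]
  L1: frame=0x42 idx=29 entry=0x44007 [P=1 RW=1 US=1 PS=0]
  L2: frame=0x44 idx=4 entry=0x48007 [P=1 RW=1 US=1 PS=0]
  → PA=0x48F65  (3 entries read)
#4 VA=0x142A137B3 (r,kernel):
  L0: frame=0x2A idx=5 entry=0x2B007 [P=1 RW=1 US=1 PS=0]
  L1: frame=0x2B idx=21 entry=0x2E007 [P=1 RW=1 US=1 PS=0]
  L2: frame=0x2E idx=19 entry=0x31007 [P=1 RW=1 US=1 PS=0]
  → PA=0x317B3  (3 entries read)

Access #2 PA: 0x3F489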